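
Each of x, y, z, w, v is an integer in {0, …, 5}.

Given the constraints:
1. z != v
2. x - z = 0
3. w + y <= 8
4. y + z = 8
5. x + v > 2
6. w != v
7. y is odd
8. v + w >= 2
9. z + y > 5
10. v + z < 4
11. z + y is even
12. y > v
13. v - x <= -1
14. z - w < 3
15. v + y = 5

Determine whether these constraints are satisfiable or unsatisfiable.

Setting (x, y, z, w, v) = (3, 5, 3, 3, 0) satisfies everything: constraint 2: x - z = 0; constraint 3: w + y = 8, and the others follow.

Satisfiable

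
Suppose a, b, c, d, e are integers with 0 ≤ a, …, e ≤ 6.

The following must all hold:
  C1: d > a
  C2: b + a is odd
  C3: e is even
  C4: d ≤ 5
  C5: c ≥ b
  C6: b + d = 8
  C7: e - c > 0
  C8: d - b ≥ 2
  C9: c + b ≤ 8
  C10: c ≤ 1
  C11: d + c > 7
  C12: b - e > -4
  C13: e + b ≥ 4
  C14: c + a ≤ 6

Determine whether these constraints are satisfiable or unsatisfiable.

Unsatisfiable

From constraints 5 and 10: b ≤ c ≤ 1. From constraint 4: d ≤ 5. Hence b + d ≤ 6. But constraint 6 requires b + d = 8, and 8 > 6. Contradiction.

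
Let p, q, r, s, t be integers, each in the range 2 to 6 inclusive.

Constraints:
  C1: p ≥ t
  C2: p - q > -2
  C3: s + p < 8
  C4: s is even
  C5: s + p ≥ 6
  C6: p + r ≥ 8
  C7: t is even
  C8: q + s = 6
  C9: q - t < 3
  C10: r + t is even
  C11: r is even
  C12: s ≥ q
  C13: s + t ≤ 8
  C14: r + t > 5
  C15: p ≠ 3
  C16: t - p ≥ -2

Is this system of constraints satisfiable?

Satisfiable

One satisfying assignment is p = 2, q = 2, r = 6, s = 4, t = 2.
For the less obvious constraints — constraint 2: p - q = 0; constraint 3: s + p = 6 — and the others hold by inspection.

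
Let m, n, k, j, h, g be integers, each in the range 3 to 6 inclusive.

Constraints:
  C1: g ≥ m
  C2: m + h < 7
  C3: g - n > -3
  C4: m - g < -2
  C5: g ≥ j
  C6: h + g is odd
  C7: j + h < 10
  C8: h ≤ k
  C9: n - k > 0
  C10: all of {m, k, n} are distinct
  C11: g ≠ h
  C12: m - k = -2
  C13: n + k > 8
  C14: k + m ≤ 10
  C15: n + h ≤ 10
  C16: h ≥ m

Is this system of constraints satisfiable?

Satisfiable

Try m = 3, n = 6, k = 5, j = 5, h = 3, g = 6.
Check constraint 2: m + h = 6; constraint 3: g - n = 0. The remaining constraints are straightforward to verify.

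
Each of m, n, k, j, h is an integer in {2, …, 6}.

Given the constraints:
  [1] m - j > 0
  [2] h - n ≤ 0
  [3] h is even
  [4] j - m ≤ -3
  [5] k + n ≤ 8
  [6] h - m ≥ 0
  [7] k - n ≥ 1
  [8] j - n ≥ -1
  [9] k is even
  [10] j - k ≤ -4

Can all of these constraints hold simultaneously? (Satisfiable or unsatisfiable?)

Unsatisfiable

Constraints 2, 4, 6, and 8 give n − h ≥ 0, h − m ≥ 0, m − j ≥ 3, j − n ≥ -1.
Adding all 4 inequalities: the left sides telescope to 0, and the right sides sum to 0 + 0 + 3 + (-1) = 2. So 0 ≥ 2, which is false.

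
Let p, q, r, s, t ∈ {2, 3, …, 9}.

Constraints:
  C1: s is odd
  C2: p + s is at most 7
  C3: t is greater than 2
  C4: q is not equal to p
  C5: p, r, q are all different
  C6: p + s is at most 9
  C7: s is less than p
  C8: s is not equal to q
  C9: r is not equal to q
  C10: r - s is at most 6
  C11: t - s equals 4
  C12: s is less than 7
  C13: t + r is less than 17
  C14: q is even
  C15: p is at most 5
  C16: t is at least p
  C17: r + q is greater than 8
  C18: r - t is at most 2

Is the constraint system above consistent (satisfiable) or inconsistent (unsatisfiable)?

Satisfiable

Try p = 4, q = 2, r = 9, s = 3, t = 7.
Check constraint 2: p + s = 7; constraint 6: p + s = 7; constraint 10: r - s = 6. The remaining constraints are straightforward to verify.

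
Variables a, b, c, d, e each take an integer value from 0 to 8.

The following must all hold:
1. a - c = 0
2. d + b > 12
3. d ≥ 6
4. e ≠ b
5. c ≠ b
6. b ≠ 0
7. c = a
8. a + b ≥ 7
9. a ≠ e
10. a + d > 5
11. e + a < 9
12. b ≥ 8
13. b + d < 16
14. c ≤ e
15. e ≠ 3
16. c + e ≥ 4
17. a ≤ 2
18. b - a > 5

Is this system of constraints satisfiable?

Satisfiable

Setting (a, b, c, d, e) = (1, 8, 1, 7, 6) satisfies everything: constraint 1: a - c = 0; constraint 2: d + b = 15; constraint 8: a + b = 9, and the others follow.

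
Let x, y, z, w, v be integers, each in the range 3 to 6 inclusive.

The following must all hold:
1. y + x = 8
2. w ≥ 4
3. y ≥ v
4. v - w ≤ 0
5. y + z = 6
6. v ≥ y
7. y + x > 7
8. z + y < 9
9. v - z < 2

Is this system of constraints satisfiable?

Satisfiable

Take x = 5, y = 3, z = 3, w = 6, v = 3. Then constraint 1: y + x = 8; constraint 4: v - w = -3; constraint 5: y + z = 6, and every other listed constraint is also met.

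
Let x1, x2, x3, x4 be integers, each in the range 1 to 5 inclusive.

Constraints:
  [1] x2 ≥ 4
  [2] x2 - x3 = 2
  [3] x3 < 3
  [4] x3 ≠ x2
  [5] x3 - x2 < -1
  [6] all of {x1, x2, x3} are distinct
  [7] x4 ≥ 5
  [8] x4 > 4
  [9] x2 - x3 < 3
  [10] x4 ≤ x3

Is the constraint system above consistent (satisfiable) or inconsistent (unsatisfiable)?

Unsatisfiable

From constraints 7 and 10: x3 ≥ x4 and x4 ≥ 5, so x3 ≥ 5. From constraint 3: x3 ≤ 2. But 2 < 5, so no value of x3 works.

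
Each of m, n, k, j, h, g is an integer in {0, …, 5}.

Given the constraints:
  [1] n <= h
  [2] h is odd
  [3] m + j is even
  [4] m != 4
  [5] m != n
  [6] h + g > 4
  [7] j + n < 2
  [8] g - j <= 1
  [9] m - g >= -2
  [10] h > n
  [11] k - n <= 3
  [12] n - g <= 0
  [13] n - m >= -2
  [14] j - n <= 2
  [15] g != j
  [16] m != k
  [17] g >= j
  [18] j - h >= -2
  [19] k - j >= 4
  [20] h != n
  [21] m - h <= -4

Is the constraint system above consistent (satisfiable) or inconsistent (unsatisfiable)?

Constraints 9, 11, 12, 18, 19, and 21 give m − g ≥ -2, g − n ≥ 0, n − k ≥ -3, k − j ≥ 4, j − h ≥ -2, h − m ≥ 4.
Adding all 6 inequalities: the left sides telescope to 0, and the right sides sum to (-2) + 0 + (-3) + 4 + (-2) + 4 = 1. So 0 ≥ 1, which is false.

Unsatisfiable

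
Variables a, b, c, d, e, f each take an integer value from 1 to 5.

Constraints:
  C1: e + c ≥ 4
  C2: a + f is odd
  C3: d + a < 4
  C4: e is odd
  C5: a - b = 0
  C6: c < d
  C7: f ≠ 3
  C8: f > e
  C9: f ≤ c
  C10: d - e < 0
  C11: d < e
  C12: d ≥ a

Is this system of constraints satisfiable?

Unsatisfiable

Constraints 6, 8, 9, and 10 give c < d, d < e, e < f, f ≤ c. Chaining: c < d < e < f ≤ c, which forces c < c — impossible.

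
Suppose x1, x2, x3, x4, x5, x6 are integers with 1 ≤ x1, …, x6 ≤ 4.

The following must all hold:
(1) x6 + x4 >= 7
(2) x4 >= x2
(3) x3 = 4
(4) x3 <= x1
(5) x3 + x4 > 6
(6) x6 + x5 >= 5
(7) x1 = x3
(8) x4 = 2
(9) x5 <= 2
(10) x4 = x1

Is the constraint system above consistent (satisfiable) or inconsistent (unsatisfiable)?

Unsatisfiable

Constraint 8 fixes x4 = 2 and constraint 3 fixes x3 = 4. Constraints 7 and 10 give x4 = x1 = x3, so x4 = x3. But 2 ≠ 4 — contradiction.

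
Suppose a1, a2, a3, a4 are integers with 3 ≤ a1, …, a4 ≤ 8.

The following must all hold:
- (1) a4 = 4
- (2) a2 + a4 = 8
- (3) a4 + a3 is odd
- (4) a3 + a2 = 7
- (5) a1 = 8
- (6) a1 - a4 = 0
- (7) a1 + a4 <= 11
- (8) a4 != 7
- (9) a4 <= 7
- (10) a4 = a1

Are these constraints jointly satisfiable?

Constraint 1 fixes a4 = 4 and constraint 5 fixes a1 = 8, but constraint 10 requires a4 = a1. Since 4 ≠ 8, contradiction.

Unsatisfiable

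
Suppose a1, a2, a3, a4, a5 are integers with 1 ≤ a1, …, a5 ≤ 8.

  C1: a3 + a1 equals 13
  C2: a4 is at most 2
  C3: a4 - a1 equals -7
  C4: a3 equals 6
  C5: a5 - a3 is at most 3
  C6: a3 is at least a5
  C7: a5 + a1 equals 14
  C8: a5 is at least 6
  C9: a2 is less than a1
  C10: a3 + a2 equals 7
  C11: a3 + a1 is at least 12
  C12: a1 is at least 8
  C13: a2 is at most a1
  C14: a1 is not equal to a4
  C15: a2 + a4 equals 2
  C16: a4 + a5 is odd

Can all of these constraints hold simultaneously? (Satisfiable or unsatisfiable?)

From constraints 6 and 8: a3 ≥ a5 ≥ 6. From constraint 12: a1 ≥ 8. Hence a3 + a1 ≥ 14. But constraint 1 requires a3 + a1 = 13, and 13 < 14. Contradiction.

Unsatisfiable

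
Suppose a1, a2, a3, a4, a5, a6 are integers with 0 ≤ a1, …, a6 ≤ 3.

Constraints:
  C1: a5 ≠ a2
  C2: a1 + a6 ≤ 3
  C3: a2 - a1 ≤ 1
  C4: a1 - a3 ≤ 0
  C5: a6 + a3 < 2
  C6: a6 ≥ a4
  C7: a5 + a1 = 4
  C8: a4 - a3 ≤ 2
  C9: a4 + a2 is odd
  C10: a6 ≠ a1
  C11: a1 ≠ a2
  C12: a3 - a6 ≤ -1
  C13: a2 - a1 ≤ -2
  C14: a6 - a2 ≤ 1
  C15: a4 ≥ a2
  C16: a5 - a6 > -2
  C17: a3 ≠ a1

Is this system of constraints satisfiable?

Constraints 4, 12, 13, and 14 give a3 − a1 ≥ 0, a1 − a2 ≥ 2, a2 − a6 ≥ -1, a6 − a3 ≥ 1.
Adding all 4 inequalities: the left sides telescope to 0, and the right sides sum to 0 + 2 + (-1) + 1 = 2. So 0 ≥ 2, which is false.

Unsatisfiable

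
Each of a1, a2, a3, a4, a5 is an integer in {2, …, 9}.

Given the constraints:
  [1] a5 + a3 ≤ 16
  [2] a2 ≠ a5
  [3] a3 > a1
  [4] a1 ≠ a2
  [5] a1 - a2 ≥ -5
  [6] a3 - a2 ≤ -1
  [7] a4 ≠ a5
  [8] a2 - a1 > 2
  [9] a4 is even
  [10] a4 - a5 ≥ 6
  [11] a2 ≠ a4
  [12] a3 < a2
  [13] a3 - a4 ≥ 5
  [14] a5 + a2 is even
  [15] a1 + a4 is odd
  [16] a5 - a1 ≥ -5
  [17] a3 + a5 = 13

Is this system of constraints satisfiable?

Constraints 5, 6, 10, 13, and 16 give a1 − a2 ≥ -5, a2 − a3 ≥ 1, a3 − a4 ≥ 5, a4 − a5 ≥ 6, a5 − a1 ≥ -5.
Adding all 5 inequalities: the left sides telescope to 0, and the right sides sum to (-5) + 1 + 5 + 6 + (-5) = 2. So 0 ≥ 2, which is false.

Unsatisfiable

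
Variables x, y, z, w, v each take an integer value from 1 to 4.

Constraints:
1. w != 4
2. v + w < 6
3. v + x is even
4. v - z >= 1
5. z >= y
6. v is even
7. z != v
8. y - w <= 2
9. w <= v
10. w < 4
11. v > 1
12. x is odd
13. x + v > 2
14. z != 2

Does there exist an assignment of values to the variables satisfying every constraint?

Unsatisfiable

Constraint 6 makes v even and constraint 12 makes x odd, so v + x must be odd. Constraint 3 says v + x is even — contradiction.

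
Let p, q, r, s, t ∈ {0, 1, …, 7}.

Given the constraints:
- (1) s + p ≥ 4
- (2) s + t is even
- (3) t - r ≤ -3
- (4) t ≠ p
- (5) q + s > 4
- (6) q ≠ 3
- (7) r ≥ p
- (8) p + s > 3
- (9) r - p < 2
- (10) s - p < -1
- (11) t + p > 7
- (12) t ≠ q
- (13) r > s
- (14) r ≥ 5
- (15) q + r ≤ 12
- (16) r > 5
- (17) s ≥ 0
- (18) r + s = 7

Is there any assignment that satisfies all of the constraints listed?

Setting (p, q, r, s, t) = (5, 5, 6, 1, 3) satisfies everything: constraint 1: s + p = 6; constraint 3: t - r = -3, and the others follow.

Satisfiable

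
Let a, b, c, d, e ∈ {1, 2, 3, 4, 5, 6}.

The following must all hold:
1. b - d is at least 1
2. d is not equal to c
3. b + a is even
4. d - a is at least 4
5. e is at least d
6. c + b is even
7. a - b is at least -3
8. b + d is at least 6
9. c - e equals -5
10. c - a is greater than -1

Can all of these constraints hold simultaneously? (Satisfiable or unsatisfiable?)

Constraints 1, 4, and 7 give d − a ≥ 4, a − b ≥ -3, b − d ≥ 1.
Adding all 3 inequalities: the left sides telescope to 0, and the right sides sum to 4 + (-3) + 1 = 2. So 0 ≥ 2, which is false.

Unsatisfiable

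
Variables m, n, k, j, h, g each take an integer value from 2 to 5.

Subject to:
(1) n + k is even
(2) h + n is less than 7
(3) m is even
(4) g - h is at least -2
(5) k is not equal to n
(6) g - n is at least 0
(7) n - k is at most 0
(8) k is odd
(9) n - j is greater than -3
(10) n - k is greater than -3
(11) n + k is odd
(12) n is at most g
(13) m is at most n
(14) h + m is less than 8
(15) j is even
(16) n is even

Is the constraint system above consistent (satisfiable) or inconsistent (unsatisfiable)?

Constraint 16 makes n even and constraint 8 makes k odd, so n + k must be odd. Constraint 1 says n + k is even — contradiction.

Unsatisfiable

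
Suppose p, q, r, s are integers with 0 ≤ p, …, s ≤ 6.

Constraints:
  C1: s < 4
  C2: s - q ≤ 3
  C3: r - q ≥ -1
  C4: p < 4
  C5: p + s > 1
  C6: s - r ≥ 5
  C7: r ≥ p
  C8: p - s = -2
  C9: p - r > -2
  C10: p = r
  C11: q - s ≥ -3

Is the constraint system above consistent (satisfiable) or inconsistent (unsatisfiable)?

Unsatisfiable

Constraints 2, 3, and 6 give q − s ≥ -3, s − r ≥ 5, r − q ≥ -1.
Adding all 3 inequalities: the left sides telescope to 0, and the right sides sum to (-3) + 5 + (-1) = 1. So 0 ≥ 1, which is false.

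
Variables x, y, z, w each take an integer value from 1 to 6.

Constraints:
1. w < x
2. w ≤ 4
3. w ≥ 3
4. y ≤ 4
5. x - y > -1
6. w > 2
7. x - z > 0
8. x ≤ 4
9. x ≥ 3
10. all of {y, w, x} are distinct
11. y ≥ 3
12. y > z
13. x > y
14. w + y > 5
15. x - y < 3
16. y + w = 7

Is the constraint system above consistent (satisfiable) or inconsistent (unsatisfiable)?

Constraints 2, 3, 4, 8, 9, and 11 confine each of y, w, x to the 2 values {3, 4}.
Constraint 10 requires all 3 of them to be distinct, but only 2 values are available — impossible by the pigeonhole principle.

Unsatisfiable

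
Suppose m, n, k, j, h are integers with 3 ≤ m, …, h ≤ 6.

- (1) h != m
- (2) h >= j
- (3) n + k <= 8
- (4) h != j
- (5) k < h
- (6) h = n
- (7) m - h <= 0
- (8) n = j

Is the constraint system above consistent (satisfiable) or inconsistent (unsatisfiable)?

From constraints 6 and 8, h = n = j, so h = j. But constraint 4 says h ≠ j. Contradiction.

Unsatisfiable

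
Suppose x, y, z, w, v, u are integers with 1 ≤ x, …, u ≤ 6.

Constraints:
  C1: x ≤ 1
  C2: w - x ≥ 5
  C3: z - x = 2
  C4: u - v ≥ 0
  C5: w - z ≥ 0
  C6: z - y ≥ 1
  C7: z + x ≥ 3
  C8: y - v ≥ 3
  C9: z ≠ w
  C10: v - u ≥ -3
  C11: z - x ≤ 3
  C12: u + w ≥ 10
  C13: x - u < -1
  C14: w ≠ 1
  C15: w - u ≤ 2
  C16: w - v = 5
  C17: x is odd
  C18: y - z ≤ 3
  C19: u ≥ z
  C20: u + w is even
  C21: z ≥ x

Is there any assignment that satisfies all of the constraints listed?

Constraints 2, 6, 8, 10, 11, and 15 give x − z ≥ -3, z − y ≥ 1, y − v ≥ 3, v − u ≥ -3, u − w ≥ -2, w − x ≥ 5.
Adding all 6 inequalities: the left sides telescope to 0, and the right sides sum to (-3) + 1 + 3 + (-3) + (-2) + 5 = 1. So 0 ≥ 1, which is false.

Unsatisfiable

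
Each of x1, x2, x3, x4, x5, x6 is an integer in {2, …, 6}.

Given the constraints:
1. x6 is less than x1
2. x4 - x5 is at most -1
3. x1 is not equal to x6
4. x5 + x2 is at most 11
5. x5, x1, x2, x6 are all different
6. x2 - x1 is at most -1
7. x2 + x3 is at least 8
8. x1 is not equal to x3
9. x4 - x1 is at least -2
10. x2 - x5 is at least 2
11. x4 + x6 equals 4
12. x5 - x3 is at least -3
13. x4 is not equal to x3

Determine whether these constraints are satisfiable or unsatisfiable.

Constraints 2, 6, 9, and 10 give x2 − x5 ≥ 2, x5 − x4 ≥ 1, x4 − x1 ≥ -2, x1 − x2 ≥ 1.
Adding all 4 inequalities: the left sides telescope to 0, and the right sides sum to 2 + 1 + (-2) + 1 = 2. So 0 ≥ 2, which is false.

Unsatisfiable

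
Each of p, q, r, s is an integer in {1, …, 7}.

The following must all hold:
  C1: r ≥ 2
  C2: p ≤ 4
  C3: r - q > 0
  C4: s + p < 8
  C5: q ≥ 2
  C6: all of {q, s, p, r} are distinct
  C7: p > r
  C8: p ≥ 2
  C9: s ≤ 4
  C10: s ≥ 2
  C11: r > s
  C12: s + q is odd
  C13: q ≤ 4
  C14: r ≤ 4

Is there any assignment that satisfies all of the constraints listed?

Constraints 1, 2, 5, 8, 9, 10, 13, and 14 confine each of q, s, p, r to the 3 values {2, …, 4}.
Constraint 6 requires all 4 of them to be distinct, but only 3 values are available — impossible by the pigeonhole principle.

Unsatisfiable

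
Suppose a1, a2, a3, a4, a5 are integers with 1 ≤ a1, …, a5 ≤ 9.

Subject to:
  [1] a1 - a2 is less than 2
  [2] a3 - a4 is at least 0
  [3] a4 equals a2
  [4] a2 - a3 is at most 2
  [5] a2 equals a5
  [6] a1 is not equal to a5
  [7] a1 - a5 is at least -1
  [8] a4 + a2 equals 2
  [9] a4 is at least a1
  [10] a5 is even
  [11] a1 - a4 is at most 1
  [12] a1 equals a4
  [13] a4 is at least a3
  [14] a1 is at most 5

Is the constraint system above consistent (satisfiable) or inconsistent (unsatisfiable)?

From constraints 3, 5, and 12, a1 = a4 = a2 = a5, so a1 = a5. But constraint 6 says a1 ≠ a5. Contradiction.

Unsatisfiable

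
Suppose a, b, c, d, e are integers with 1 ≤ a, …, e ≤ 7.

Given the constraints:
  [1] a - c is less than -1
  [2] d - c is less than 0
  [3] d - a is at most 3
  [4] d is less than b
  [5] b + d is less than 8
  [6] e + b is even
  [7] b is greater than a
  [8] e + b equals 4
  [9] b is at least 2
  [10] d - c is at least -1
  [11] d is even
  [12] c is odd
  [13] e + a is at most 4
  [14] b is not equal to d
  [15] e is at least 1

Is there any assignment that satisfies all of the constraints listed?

Setting (a, b, c, d, e) = (1, 3, 3, 2, 1) satisfies everything: constraint 1: a - c = -2; constraint 2: d - c = -1; constraint 3: d - a = 1, and the others follow.

Satisfiable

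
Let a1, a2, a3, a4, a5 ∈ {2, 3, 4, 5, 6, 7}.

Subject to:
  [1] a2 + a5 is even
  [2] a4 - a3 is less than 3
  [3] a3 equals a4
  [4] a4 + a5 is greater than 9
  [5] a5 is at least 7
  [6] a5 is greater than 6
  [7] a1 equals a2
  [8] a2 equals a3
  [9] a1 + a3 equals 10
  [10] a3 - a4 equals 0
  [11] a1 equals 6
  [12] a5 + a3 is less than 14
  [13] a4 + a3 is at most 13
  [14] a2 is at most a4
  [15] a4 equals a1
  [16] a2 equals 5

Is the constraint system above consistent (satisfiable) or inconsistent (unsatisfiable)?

Unsatisfiable

Constraint 16 fixes a2 = 5 and constraint 11 fixes a1 = 6. Constraints 3, 8, and 15 give a2 = a3 = a4 = a1, so a2 = a1. But 5 ≠ 6 — contradiction.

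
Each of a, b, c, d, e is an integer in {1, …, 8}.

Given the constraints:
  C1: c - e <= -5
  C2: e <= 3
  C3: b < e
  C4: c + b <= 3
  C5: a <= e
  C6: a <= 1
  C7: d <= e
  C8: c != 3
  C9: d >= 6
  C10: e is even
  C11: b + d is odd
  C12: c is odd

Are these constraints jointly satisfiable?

Unsatisfiable

From constraint 9: d ≥ 6. From constraints 2 and 7: d ≤ e and e ≤ 3, so d ≤ 3. But 3 < 6, so no value of d works.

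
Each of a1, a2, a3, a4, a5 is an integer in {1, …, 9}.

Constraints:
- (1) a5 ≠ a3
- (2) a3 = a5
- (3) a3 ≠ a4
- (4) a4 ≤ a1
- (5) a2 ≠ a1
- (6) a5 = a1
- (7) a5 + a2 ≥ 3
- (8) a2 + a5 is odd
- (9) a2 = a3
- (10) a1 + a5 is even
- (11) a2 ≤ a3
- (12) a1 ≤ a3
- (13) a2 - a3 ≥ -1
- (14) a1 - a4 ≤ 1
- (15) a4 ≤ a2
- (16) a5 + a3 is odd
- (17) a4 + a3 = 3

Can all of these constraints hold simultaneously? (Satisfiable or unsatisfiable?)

Unsatisfiable

From constraints 2, 6, and 9, a2 = a3 = a5 = a1, so a2 = a1. But constraint 5 says a2 ≠ a1. Contradiction.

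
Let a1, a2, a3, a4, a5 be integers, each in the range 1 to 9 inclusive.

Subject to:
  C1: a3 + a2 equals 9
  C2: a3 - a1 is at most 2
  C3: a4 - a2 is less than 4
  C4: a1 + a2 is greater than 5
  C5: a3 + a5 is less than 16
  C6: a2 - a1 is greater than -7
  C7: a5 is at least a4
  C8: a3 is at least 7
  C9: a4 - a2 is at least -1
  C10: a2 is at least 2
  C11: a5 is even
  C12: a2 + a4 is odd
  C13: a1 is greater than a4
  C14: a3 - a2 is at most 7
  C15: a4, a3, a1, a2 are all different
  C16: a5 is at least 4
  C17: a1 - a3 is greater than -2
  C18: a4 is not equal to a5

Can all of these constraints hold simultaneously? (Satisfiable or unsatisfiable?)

One satisfying assignment is a1 = 6, a2 = 2, a3 = 7, a4 = 3, a5 = 8.
For the less obvious constraints — constraint 1: a3 + a2 = 9; constraint 2: a3 - a1 = 1 — and the others hold by inspection.

Satisfiable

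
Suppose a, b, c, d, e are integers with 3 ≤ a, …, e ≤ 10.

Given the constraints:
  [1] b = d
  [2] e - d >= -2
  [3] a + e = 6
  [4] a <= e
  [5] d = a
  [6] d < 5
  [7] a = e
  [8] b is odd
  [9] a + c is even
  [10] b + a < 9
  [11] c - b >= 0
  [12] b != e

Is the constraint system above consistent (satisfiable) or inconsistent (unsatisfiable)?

Unsatisfiable

From constraints 1, 5, and 7, b = d = a = e, so b = e. But constraint 12 says b ≠ e. Contradiction.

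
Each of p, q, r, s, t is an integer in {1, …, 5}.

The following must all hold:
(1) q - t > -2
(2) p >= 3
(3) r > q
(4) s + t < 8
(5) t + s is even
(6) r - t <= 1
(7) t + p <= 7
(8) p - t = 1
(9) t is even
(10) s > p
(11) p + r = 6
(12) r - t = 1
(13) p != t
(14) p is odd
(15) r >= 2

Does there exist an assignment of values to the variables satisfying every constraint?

Satisfiable

Try p = 3, q = 2, r = 3, s = 4, t = 2.
Check constraint 1: q - t = 0; constraint 4: s + t = 6. The remaining constraints are straightforward to verify.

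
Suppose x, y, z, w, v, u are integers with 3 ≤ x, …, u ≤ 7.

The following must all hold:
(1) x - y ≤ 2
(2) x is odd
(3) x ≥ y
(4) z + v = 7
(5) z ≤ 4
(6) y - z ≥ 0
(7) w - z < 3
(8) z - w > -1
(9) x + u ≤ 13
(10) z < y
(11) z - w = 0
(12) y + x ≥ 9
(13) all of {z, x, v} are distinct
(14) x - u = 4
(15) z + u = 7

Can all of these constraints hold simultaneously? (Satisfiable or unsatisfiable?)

Satisfiable

Take x = 7, y = 5, z = 4, w = 4, v = 3, u = 3. Then constraint 1: x - y = 2; constraint 4: z + v = 7, and every other listed constraint is also met.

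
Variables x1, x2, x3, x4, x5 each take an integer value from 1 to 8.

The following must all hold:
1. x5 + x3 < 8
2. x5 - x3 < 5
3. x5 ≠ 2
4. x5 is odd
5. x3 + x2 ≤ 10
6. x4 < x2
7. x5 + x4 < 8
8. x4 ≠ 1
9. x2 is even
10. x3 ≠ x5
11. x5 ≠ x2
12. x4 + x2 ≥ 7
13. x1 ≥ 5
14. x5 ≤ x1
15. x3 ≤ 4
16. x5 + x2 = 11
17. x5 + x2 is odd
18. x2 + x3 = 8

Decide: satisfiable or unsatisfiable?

Try x1 = 7, x2 = 6, x3 = 2, x4 = 2, x5 = 5.
Check constraint 1: x5 + x3 = 7; constraint 2: x5 - x3 = 3; constraint 5: x3 + x2 = 8. The remaining constraints are straightforward to verify.

Satisfiable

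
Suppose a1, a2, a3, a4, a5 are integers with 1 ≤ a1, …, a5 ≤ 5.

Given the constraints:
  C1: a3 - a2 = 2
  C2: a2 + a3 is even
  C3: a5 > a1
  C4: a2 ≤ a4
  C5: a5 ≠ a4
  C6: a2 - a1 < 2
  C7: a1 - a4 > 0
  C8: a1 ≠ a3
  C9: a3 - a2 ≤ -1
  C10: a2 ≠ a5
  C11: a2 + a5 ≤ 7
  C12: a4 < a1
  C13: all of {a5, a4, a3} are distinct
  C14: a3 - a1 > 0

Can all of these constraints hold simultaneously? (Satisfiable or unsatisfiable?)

Unsatisfiable

Constraints 4, 7, 9, and 14 give a1 < a3, a3 < a2, a2 ≤ a4, a4 < a1. Chaining: a1 < a3 < a2 ≤ a4 < a1, which forces a1 < a1 — impossible.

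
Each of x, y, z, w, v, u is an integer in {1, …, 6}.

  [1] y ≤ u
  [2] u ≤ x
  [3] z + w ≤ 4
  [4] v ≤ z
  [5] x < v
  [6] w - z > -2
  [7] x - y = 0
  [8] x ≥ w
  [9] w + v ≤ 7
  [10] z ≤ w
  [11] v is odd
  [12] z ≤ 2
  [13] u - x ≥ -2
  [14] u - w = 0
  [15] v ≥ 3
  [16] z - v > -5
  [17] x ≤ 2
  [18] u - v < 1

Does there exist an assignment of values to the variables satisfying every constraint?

Unsatisfiable

From constraints 4 and 15: z ≥ v and v ≥ 3, so z ≥ 3. From constraint 12: z ≤ 2. But 2 < 3, so no value of z works.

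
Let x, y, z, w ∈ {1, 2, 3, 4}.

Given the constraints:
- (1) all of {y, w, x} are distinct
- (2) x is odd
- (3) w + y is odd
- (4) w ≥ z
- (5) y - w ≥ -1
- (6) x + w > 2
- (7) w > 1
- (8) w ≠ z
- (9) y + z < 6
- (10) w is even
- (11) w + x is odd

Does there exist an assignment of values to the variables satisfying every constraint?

Satisfiable

Take x = 1, y = 3, z = 1, w = 4. Then constraint 5: y - w = -1; constraint 6: x + w = 5; constraint 9: y + z = 4, and every other listed constraint is also met.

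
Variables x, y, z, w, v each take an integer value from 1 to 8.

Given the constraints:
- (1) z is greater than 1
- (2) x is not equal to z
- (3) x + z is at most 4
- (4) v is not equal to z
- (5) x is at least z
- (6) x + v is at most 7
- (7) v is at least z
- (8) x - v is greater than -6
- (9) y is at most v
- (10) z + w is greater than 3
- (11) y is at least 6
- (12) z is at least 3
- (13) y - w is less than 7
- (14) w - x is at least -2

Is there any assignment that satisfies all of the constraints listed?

Unsatisfiable

From constraints 5 and 12: x ≥ z ≥ 3. From constraints 9 and 11: v ≥ y ≥ 6. Hence x + v ≥ 9. But constraint 6 requires x + v ≤ 7, and 7 < 9. Contradiction.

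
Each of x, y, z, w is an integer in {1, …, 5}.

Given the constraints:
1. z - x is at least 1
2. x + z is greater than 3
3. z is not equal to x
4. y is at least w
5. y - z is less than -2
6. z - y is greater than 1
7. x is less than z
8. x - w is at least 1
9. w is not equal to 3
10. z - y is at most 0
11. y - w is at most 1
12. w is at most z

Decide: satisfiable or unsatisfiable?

Constraints 1, 8, 10, and 11 give w − y ≥ -1, y − z ≥ 0, z − x ≥ 1, x − w ≥ 1.
Adding all 4 inequalities: the left sides telescope to 0, and the right sides sum to (-1) + 0 + 1 + 1 = 1. So 0 ≥ 1, which is false.

Unsatisfiable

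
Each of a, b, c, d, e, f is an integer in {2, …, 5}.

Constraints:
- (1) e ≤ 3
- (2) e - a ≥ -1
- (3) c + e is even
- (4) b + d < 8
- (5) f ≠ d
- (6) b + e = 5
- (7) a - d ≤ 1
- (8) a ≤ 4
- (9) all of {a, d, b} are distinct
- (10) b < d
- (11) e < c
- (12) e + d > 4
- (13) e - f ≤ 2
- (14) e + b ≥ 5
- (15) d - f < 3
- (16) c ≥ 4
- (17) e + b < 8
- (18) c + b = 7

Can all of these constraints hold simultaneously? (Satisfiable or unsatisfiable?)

Take a = 3, b = 2, c = 5, d = 4, e = 3, f = 3. Then constraint 2: e - a = 0; constraint 4: b + d = 6; constraint 6: b + e = 5, and every other listed constraint is also met.

Satisfiable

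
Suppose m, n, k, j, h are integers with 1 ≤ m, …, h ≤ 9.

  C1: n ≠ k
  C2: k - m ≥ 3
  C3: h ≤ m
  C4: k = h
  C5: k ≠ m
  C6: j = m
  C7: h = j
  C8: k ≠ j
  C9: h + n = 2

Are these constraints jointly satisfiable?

From constraints 4, 6, and 7, k = h = j = m, so k = m. But constraint 5 says k ≠ m. Contradiction.

Unsatisfiable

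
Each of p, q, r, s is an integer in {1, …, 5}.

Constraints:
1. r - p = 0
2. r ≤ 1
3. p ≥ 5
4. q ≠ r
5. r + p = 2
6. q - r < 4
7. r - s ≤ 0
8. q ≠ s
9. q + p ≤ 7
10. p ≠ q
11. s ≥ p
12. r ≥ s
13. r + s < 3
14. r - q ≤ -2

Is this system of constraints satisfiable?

Unsatisfiable

From constraints 3 and 11: s ≥ p and p ≥ 5, so s ≥ 5. From constraints 2 and 12: s ≤ r and r ≤ 1, so s ≤ 1. But 1 < 5, so no value of s works.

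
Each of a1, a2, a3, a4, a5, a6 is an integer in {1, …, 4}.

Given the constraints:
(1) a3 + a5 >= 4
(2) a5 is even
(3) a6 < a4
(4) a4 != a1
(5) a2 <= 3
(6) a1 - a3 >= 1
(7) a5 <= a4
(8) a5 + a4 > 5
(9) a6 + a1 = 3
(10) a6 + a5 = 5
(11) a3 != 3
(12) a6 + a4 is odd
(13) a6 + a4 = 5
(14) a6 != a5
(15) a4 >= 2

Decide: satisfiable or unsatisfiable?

Satisfiable

Take a1 = 2, a2 = 3, a3 = 1, a4 = 4, a5 = 4, a6 = 1. Then constraint 1: a3 + a5 = 5; constraint 6: a1 - a3 = 1, and every other listed constraint is also met.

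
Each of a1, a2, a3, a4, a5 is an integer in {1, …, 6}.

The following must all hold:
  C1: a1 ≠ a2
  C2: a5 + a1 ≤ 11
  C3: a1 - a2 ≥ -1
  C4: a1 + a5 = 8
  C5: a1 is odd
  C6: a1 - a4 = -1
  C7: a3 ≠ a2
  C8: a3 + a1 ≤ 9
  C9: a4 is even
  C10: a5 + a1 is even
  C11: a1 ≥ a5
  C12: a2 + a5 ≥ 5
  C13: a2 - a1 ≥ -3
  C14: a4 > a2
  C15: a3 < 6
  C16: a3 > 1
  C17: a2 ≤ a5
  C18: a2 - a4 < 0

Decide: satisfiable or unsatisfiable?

Setting (a1, a2, a3, a4, a5) = (5, 3, 2, 6, 3) satisfies everything: constraint 2: a5 + a1 = 8; constraint 3: a1 - a2 = 2; constraint 4: a1 + a5 = 8, and the others follow.

Satisfiable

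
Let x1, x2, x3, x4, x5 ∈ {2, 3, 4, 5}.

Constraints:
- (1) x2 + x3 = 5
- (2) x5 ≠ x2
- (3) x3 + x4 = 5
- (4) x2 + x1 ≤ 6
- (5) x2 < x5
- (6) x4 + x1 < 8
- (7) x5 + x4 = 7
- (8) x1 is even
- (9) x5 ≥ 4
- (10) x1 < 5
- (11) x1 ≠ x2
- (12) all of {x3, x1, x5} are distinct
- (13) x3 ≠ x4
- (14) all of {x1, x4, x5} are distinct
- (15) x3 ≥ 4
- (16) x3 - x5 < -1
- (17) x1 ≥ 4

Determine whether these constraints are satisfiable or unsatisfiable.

Unsatisfiable

Constraints 9, 15, and 17 confine each of x3, x1, x5 to the 2 values {4, 5} (the domain already gives each ≤ 5).
Constraint 12 requires all 3 of them to be distinct, but only 2 values are available — impossible by the pigeonhole principle.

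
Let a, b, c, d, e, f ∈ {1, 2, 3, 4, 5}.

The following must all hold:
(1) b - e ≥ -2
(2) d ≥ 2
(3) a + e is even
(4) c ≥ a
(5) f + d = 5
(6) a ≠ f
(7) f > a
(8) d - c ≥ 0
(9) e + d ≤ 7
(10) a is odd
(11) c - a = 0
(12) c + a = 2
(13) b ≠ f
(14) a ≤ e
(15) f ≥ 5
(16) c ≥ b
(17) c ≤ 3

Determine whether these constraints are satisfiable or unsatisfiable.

Unsatisfiable

From constraint 15: f ≥ 5. From constraint 2: d ≥ 2. Hence f + d ≥ 7. But constraint 5 requires f + d = 5, and 5 < 7. Contradiction.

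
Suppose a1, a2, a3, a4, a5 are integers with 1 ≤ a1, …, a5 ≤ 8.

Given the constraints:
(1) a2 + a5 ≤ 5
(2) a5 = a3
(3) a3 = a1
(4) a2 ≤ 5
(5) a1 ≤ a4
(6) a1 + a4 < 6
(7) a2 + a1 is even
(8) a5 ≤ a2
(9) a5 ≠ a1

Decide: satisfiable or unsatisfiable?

Unsatisfiable

From constraints 2 and 3, a5 = a3 = a1, so a5 = a1. But constraint 9 says a5 ≠ a1. Contradiction.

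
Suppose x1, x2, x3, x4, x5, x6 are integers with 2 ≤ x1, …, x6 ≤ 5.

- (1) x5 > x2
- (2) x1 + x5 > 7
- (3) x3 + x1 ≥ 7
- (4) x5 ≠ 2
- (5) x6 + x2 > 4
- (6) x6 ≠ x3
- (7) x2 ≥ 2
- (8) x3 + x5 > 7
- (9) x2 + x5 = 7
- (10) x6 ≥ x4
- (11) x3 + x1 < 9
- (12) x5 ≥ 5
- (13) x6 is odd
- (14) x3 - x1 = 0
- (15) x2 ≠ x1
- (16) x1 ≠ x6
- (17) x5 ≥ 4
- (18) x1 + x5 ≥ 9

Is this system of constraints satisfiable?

Satisfiable

One satisfying assignment is x1 = 4, x2 = 2, x3 = 4, x4 = 3, x5 = 5, x6 = 3.
For the less obvious constraints — constraint 2: x1 + x5 = 9; constraint 3: x3 + x1 = 8 — and the others hold by inspection.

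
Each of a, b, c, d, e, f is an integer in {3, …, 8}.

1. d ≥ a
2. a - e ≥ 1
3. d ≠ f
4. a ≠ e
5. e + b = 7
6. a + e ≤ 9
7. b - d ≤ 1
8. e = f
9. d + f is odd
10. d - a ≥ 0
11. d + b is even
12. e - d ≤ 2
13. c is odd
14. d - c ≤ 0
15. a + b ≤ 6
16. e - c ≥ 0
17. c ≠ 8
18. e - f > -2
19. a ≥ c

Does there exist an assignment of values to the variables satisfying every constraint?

Unsatisfiable

Constraints 2, 10, 14, and 16 give a − e ≥ 1, e − c ≥ 0, c − d ≥ 0, d − a ≥ 0.
Adding all 4 inequalities: the left sides telescope to 0, and the right sides sum to 1 + 0 + 0 + 0 = 1. So 0 ≥ 1, which is false.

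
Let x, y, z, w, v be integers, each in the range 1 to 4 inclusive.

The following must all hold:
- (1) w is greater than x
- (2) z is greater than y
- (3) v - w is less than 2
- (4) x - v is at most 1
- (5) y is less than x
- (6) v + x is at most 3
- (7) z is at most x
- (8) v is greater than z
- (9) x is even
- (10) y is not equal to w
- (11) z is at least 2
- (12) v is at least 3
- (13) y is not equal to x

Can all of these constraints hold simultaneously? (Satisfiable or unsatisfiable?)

Unsatisfiable

From constraint 12: v ≥ 3. From constraints 7 and 11: x ≥ z ≥ 2. Hence v + x ≥ 5. But constraint 6 requires v + x ≤ 3, and 3 < 5. Contradiction.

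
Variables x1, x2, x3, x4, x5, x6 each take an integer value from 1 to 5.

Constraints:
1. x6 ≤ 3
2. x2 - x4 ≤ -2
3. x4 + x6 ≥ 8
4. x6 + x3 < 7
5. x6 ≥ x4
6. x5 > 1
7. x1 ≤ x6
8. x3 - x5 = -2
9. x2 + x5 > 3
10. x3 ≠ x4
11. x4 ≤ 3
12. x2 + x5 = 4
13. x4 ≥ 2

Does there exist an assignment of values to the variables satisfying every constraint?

Unsatisfiable

From constraint 11: x4 ≤ 3. From constraint 1: x6 ≤ 3. Hence x4 + x6 ≤ 6. But constraint 3 requires x4 + x6 ≥ 8, and 8 > 6. Contradiction.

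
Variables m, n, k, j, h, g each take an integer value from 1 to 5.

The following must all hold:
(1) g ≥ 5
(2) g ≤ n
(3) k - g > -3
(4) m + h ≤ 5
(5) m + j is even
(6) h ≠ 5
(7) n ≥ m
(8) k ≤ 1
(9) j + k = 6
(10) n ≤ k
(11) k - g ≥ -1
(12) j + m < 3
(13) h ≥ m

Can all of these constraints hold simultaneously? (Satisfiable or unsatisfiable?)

From constraints 1 and 2: n ≥ g and g ≥ 5, so n ≥ 5. From constraints 8 and 10: n ≤ k and k ≤ 1, so n ≤ 1. But 1 < 5, so no value of n works.

Unsatisfiable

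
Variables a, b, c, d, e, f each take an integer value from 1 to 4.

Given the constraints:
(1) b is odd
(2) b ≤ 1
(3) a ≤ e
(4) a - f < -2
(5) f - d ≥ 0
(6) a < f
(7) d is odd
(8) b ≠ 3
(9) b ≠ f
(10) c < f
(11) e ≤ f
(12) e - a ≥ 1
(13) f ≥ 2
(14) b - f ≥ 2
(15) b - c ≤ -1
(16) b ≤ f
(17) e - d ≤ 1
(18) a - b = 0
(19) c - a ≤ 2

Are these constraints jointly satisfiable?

Constraints 5, 12, 14, 15, 17, and 19 give c − b ≥ 1, b − f ≥ 2, f − d ≥ 0, d − e ≥ -1, e − a ≥ 1, a − c ≥ -2.
Adding all 6 inequalities: the left sides telescope to 0, and the right sides sum to 1 + 2 + 0 + (-1) + 1 + (-2) = 1. So 0 ≥ 1, which is false.

Unsatisfiable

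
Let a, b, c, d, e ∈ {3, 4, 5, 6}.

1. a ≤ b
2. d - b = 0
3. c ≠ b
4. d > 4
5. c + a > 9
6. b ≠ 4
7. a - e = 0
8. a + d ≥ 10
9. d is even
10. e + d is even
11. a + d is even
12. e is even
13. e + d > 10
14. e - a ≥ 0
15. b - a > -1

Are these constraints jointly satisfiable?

Satisfiable

Take a = 6, b = 6, c = 5, d = 6, e = 6. Then constraint 2: d - b = 0; constraint 5: c + a = 11, and every other listed constraint is also met.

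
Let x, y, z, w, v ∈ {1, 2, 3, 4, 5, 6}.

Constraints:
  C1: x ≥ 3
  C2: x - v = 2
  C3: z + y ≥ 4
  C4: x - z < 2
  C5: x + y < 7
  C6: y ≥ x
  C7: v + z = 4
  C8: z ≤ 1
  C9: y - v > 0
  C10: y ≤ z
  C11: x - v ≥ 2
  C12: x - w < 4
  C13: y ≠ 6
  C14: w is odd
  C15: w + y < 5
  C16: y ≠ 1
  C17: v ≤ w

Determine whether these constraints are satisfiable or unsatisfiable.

From constraints 1 and 6: y ≥ x and x ≥ 3, so y ≥ 3. From constraints 8 and 10: y ≤ z and z ≤ 1, so y ≤ 1. But 1 < 3, so no value of y works.

Unsatisfiable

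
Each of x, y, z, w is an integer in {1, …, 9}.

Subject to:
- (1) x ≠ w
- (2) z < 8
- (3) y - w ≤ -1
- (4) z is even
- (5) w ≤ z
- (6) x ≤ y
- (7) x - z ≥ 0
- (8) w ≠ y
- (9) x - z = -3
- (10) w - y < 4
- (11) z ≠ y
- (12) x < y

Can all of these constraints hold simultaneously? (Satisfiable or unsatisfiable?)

Unsatisfiable

Constraints 3, 5, 7, and 12 give x < y, y < w, w ≤ z, z ≤ x. Chaining: x < y < w ≤ z ≤ x, which forces x < x — impossible.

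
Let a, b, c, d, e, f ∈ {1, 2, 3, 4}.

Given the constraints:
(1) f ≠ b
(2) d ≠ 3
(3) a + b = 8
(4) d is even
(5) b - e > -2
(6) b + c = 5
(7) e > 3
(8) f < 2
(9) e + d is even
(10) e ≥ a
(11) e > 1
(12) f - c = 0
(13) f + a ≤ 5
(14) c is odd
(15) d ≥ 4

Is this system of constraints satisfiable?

One satisfying assignment is a = 4, b = 4, c = 1, d = 4, e = 4, f = 1.
For the less obvious constraints — constraint 3: a + b = 8; constraint 5: b - e = 0; constraint 6: b + c = 5 — and the others hold by inspection.

Satisfiable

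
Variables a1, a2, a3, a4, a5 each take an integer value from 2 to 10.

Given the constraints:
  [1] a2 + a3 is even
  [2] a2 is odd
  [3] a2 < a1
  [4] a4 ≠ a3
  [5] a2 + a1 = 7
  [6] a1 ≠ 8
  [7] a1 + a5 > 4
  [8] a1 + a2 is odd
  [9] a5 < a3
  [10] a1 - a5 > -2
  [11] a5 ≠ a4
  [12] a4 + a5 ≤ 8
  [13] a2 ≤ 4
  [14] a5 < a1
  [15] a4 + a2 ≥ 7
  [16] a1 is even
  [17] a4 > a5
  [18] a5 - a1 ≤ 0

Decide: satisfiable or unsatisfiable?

Satisfiable

Setting (a1, a2, a3, a4, a5) = (4, 3, 7, 5, 3) satisfies everything: constraint 5: a2 + a1 = 7; constraint 7: a1 + a5 = 7, and the others follow.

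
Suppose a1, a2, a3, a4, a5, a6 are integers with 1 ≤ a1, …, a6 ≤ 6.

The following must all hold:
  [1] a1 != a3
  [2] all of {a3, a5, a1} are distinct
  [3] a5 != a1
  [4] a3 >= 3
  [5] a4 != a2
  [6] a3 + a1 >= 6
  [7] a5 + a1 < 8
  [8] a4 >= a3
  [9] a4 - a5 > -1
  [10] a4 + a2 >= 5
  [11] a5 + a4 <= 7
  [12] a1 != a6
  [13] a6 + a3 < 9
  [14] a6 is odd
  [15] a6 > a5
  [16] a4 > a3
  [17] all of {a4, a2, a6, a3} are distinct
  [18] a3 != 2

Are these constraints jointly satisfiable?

Satisfiable

Take a1 = 4, a2 = 1, a3 = 3, a4 = 4, a5 = 2, a6 = 5. Then constraint 6: a3 + a1 = 7; constraint 7: a5 + a1 = 6; constraint 9: a4 - a5 = 2, and every other listed constraint is also met.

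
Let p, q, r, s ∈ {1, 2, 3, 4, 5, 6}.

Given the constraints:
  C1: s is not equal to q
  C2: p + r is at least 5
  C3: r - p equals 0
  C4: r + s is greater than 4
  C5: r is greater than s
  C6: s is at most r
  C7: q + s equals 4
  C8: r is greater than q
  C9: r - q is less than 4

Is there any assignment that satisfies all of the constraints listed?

One satisfying assignment is p = 4, q = 1, r = 4, s = 3.
For the less obvious constraints — constraint 2: p + r = 8; constraint 3: r - p = 0; constraint 4: r + s = 7 — and the others hold by inspection.

Satisfiable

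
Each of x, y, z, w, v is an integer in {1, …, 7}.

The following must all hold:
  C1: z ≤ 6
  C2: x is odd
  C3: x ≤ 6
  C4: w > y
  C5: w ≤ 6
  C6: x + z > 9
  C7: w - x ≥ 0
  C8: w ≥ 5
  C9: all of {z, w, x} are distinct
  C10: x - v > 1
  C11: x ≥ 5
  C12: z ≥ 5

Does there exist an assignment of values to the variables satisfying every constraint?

Unsatisfiable

Constraints 1, 3, 5, 8, 11, and 12 confine each of z, w, x to the 2 values {5, 6}.
Constraint 9 requires all 3 of them to be distinct, but only 2 values are available — impossible by the pigeonhole principle.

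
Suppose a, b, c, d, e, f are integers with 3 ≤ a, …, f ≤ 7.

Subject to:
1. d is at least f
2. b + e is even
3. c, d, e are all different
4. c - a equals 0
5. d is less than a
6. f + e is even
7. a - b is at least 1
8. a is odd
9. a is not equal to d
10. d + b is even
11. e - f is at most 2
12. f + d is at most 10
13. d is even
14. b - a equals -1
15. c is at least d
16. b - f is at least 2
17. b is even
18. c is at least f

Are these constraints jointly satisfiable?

Satisfiable

One satisfying assignment is a = 7, b = 6, c = 7, d = 4, e = 6, f = 4.
For the less obvious constraints — constraint 4: c - a = 0; constraint 7: a - b = 1; constraint 11: e - f = 2 — and the others hold by inspection.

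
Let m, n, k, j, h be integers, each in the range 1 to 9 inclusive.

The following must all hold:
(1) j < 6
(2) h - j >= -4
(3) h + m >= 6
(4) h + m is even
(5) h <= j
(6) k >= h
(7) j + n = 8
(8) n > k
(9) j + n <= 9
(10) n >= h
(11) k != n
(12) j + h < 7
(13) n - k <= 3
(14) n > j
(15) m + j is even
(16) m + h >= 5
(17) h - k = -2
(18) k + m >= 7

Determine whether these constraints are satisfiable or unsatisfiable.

Satisfiable

Try m = 7, n = 5, k = 3, j = 3, h = 1.
Check constraint 2: h - j = -2; constraint 3: h + m = 8; constraint 7: j + n = 8. The remaining constraints are straightforward to verify.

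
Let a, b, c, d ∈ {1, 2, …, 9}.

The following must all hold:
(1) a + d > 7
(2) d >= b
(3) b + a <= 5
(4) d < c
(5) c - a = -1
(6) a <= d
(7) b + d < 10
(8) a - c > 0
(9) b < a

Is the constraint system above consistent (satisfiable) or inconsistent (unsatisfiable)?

Constraints 4, 6, and 8 give a ≤ d, d < c, c < a. Chaining: a ≤ d < c < a, which forces a < a — impossible.

Unsatisfiable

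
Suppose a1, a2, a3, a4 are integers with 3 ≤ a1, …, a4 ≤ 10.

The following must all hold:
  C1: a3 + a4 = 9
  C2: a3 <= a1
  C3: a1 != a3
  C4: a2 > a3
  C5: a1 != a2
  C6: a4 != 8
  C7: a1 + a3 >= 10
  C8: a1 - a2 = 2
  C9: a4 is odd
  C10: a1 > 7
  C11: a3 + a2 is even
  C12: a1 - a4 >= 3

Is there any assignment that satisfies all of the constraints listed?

The assignment a1 = 8, a2 = 6, a3 = 4, a4 = 5 works:
  constraint 1 holds since a3 + a4 = 9.
  constraint 7 holds since a1 + a3 = 12.
The rest check out directly.

Satisfiable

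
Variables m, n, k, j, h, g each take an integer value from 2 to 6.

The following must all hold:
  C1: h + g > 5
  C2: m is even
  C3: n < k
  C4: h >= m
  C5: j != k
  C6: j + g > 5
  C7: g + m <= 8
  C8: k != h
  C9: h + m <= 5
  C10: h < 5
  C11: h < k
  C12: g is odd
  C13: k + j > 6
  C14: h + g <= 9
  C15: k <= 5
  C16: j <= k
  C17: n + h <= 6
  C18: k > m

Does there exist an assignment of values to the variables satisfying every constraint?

The assignment m = 2, n = 3, k = 5, j = 2, h = 2, g = 5 works:
  constraint 1 holds since h + g = 7.
  constraint 6 holds since j + g = 7.
The rest check out directly.

Satisfiable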